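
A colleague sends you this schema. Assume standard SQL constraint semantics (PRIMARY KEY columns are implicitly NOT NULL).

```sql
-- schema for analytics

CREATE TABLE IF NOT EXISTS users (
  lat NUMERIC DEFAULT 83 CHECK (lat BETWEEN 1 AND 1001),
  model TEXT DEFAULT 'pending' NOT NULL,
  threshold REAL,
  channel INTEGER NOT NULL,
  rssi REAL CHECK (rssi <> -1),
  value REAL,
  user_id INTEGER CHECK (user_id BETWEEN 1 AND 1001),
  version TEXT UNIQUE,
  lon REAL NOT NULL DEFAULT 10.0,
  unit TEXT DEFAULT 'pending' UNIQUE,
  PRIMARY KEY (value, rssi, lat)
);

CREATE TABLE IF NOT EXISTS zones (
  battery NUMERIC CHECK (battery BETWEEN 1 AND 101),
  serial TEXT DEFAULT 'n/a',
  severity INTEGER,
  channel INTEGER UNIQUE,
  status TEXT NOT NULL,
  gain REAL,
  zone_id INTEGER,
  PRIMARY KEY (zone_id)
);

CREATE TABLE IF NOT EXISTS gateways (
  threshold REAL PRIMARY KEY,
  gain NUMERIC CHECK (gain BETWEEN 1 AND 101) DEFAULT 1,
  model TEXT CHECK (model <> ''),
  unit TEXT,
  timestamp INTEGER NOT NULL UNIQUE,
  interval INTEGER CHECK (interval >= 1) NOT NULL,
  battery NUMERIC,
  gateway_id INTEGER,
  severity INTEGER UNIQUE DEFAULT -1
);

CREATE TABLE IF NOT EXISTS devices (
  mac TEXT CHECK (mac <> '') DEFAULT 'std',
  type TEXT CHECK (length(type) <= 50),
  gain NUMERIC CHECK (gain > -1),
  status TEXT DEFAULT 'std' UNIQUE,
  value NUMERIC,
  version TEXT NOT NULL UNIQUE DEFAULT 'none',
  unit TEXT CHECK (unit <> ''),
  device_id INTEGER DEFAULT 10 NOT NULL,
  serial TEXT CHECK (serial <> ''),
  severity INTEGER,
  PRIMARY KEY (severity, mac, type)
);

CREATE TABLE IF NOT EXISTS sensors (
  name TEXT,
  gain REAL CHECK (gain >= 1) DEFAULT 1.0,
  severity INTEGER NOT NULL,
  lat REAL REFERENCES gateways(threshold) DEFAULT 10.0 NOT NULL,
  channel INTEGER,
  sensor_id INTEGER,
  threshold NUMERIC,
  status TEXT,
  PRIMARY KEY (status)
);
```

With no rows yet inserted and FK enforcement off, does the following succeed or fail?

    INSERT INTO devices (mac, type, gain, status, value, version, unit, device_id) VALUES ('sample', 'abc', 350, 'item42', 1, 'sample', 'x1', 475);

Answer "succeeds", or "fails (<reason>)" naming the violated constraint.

severity is omitted from the column list and has no DEFAULT, so it would receive NULL.
But severity is part of the PRIMARY KEY (implied NOT NULL).

fails (NOT NULL on severity)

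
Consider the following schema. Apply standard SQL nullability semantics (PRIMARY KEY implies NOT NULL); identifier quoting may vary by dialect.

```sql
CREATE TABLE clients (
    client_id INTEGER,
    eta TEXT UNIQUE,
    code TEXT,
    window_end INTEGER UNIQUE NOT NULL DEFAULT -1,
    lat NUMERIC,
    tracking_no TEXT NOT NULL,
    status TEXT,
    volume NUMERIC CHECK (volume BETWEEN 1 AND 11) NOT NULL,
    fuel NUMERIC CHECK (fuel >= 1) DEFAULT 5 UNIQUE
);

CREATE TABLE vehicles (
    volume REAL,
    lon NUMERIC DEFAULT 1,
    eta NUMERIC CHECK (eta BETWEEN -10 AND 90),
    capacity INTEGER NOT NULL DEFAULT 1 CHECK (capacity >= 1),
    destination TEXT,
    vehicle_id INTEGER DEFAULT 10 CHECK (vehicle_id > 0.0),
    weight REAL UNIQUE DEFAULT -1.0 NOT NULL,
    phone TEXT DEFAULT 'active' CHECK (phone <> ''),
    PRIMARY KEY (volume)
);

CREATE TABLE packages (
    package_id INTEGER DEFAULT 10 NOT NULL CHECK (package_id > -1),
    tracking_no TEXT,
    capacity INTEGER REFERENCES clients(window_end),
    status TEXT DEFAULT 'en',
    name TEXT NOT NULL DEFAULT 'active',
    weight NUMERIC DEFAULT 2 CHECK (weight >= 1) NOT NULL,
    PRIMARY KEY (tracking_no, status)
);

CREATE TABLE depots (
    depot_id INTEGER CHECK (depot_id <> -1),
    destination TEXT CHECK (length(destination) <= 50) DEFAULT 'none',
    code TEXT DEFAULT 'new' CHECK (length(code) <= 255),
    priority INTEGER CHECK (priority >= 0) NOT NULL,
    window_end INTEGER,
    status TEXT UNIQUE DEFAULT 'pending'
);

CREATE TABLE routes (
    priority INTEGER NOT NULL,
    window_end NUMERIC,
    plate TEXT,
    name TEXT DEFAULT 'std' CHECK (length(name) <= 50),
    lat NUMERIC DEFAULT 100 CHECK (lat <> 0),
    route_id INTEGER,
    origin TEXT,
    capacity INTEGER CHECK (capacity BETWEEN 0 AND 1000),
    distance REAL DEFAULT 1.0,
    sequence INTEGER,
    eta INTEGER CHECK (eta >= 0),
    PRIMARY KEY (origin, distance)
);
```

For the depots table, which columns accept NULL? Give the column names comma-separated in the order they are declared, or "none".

depot_id, destination, code, window_end, status

- depot_id: CHECK does not forbid NULL (a CHECK constraint passes when its expression is NULL) → nullable.
- destination: CHECK does not forbid NULL (a CHECK constraint passes when its expression is NULL) → nullable.
- code: CHECK does not forbid NULL (a CHECK constraint passes when its expression is NULL) → nullable.
- priority: declared NOT NULL → not nullable.
- window_end: no NOT NULL constraint applies → nullable.
- status: UNIQUE does not imply NOT NULL → nullable.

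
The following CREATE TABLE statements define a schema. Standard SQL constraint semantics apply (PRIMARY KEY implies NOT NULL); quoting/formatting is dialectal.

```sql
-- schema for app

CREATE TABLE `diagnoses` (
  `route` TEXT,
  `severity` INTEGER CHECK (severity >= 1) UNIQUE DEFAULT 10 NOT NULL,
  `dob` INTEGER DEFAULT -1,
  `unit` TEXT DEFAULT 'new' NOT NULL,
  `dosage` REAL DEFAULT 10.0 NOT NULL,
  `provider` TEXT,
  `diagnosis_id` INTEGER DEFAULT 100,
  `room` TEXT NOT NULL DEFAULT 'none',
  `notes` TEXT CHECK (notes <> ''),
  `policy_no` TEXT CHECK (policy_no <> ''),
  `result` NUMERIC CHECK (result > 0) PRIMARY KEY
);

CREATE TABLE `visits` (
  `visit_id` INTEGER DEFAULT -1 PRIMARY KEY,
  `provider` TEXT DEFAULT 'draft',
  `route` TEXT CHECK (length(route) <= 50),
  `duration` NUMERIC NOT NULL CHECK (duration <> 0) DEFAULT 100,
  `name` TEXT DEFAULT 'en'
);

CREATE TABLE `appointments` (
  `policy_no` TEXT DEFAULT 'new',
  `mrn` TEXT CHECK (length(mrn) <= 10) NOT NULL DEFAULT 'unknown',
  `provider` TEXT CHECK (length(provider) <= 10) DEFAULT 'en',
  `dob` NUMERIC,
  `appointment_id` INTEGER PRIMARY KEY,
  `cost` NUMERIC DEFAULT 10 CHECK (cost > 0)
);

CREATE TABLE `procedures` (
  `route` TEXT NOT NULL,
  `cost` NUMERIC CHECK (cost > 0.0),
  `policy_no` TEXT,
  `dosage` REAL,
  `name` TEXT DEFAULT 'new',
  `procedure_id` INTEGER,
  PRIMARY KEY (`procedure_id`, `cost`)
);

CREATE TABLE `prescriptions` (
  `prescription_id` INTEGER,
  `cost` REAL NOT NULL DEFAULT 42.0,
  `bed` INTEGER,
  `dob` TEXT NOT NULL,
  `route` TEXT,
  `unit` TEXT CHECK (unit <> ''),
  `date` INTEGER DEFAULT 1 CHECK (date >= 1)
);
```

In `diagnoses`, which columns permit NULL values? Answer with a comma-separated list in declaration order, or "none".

- route: no NOT NULL constraint applies → nullable.
- severity: declared NOT NULL → not nullable.
- dob: DEFAULT only fills an omitted column; an explicit NULL is still allowed → nullable.
- unit: declared NOT NULL → not nullable.
- dosage: declared NOT NULL → not nullable.
- provider: no NOT NULL constraint applies → nullable.
- diagnosis_id: DEFAULT only fills an omitted column; an explicit NULL is still allowed → nullable.
- room: declared NOT NULL → not nullable.
- notes: CHECK does not forbid NULL (a CHECK constraint passes when its expression is NULL) → nullable.
- policy_no: CHECK does not forbid NULL (a CHECK constraint passes when its expression is NULL) → nullable.
- result: part of the PRIMARY KEY, which implies NOT NULL → not nullable.

route, dob, provider, diagnosis_id, notes, policy_no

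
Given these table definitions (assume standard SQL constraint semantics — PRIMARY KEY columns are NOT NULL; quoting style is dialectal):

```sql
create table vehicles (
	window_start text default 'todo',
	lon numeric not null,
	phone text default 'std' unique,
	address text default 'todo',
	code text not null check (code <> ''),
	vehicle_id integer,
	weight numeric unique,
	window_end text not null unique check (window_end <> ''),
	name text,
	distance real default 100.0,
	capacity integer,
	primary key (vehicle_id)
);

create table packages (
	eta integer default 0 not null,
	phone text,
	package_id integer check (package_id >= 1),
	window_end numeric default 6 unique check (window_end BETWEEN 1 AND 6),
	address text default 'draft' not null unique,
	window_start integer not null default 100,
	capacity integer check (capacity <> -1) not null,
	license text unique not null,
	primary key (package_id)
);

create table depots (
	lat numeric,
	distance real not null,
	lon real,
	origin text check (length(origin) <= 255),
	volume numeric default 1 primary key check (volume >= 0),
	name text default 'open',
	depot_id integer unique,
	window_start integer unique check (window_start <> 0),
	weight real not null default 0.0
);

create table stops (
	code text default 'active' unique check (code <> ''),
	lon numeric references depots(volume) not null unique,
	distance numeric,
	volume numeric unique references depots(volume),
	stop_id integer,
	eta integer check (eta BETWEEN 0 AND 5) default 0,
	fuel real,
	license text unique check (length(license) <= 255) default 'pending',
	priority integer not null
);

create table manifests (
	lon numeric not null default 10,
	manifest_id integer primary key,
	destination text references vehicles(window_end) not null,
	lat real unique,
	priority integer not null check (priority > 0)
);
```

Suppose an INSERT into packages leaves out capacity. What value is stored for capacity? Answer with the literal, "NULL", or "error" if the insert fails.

capacity has no DEFAULT clause.
Omitting it would insert NULL, but it is declared NOT NULL, so the INSERT fails.

error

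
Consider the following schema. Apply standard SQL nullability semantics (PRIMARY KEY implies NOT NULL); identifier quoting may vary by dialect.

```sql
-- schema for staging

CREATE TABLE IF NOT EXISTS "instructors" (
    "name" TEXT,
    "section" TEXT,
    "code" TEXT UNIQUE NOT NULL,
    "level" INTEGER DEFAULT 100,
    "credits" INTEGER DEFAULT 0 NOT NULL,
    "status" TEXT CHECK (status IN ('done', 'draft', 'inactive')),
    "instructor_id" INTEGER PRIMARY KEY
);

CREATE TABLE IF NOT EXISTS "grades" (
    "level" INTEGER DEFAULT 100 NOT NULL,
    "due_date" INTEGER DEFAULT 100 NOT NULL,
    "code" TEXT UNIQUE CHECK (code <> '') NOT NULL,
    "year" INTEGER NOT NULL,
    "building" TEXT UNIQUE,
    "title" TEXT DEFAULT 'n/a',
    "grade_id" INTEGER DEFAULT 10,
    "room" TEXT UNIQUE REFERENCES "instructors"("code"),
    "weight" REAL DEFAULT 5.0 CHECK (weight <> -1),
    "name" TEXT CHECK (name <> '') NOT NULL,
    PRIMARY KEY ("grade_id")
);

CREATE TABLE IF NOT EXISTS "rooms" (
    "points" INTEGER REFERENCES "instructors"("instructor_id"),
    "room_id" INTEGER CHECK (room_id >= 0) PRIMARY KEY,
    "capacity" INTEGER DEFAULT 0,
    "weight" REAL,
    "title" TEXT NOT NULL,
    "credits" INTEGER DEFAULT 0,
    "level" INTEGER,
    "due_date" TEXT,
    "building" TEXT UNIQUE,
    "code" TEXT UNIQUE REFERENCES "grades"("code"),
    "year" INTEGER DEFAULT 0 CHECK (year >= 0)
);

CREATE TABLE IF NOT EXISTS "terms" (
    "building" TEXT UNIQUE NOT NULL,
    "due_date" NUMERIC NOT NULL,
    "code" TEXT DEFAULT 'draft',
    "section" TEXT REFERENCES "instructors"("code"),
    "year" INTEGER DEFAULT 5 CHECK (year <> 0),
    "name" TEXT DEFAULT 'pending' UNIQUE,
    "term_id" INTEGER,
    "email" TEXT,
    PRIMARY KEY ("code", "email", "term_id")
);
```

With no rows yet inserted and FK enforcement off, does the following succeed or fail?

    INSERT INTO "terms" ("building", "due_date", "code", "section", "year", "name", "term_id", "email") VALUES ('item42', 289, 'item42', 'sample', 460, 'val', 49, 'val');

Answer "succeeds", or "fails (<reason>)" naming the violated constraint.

succeeds

NOT NULL columns: building is supplied; code is supplied; due_date is supplied; email is supplied; term_id is supplied.
CHECK constraints: 460 satisfies (year <> 0).
No constraint is violated.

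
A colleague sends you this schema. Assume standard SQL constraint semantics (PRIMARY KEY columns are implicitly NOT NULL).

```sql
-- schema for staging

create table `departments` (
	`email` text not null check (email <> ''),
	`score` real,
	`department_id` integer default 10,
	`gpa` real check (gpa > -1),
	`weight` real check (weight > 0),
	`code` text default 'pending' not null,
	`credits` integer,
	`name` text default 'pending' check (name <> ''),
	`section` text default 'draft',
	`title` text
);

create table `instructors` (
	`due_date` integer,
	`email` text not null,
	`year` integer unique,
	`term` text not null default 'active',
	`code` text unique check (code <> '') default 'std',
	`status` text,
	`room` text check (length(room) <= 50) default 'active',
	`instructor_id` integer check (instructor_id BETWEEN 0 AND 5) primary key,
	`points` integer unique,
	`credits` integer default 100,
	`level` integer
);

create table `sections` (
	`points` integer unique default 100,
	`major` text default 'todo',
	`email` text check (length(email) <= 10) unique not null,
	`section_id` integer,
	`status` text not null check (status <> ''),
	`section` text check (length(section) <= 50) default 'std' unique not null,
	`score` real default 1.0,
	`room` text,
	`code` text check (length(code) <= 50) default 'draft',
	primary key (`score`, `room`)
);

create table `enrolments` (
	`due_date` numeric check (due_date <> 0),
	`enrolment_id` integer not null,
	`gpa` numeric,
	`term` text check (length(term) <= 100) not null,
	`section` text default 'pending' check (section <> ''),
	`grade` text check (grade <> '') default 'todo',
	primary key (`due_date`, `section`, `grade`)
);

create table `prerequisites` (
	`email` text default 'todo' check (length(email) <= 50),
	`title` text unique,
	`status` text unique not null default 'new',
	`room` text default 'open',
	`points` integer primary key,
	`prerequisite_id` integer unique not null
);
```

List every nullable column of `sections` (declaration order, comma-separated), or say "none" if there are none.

points, major, section_id, code

- points: UNIQUE does not imply NOT NULL → nullable.
- major: DEFAULT only fills an omitted column; an explicit NULL is still allowed → nullable.
- email: declared NOT NULL → not nullable.
- section_id: no NOT NULL constraint applies → nullable.
- status: declared NOT NULL → not nullable.
- section: declared NOT NULL → not nullable.
- score: part of the PRIMARY KEY, which implies NOT NULL → not nullable.
- room: part of the PRIMARY KEY, which implies NOT NULL → not nullable.
- code: CHECK does not forbid NULL (a CHECK constraint passes when its expression is NULL) → nullable.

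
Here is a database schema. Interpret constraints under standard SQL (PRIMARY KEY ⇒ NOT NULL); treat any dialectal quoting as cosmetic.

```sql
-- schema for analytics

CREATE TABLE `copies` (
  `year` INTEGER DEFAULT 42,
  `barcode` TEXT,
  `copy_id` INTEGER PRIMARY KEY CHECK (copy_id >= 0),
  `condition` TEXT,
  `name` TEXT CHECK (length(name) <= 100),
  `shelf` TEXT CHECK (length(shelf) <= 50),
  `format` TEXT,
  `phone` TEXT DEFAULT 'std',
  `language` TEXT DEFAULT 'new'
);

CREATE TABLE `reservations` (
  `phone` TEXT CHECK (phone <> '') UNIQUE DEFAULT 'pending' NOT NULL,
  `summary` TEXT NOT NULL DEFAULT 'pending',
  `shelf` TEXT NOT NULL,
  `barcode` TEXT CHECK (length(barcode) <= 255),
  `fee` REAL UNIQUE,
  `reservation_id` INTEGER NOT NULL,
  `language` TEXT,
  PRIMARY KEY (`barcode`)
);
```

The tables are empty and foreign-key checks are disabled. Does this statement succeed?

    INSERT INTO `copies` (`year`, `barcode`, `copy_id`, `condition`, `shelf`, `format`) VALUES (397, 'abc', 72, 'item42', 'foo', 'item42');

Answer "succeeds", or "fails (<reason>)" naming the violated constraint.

NOT NULL columns: copy_id is supplied.
CHECK constraints: 72 satisfies (copy_id >= 0); 'foo' satisfies (length(shelf) <= 50).
No constraint is violated.

succeeds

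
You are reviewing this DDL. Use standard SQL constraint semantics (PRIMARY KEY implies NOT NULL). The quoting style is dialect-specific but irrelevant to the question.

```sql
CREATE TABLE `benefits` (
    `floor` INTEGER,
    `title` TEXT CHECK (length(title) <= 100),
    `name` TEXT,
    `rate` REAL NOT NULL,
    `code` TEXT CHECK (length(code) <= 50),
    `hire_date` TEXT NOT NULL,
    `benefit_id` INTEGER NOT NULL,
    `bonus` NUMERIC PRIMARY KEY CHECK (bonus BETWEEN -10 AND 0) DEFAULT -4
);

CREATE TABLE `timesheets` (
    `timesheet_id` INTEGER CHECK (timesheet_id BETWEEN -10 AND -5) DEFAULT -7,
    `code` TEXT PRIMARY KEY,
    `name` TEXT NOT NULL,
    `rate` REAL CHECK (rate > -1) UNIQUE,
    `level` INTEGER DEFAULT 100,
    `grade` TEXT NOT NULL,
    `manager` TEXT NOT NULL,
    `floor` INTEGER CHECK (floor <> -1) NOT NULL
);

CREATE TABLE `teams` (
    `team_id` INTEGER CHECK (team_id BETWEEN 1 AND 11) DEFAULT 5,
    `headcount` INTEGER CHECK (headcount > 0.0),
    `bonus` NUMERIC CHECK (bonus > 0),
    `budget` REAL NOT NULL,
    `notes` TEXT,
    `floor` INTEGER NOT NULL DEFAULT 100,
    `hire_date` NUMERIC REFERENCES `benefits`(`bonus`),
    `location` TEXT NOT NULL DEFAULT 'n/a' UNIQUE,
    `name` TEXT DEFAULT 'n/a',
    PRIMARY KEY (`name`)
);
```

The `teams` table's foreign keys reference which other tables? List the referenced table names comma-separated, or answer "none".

- hire_date REFERENCES benefits(bonus).

benefits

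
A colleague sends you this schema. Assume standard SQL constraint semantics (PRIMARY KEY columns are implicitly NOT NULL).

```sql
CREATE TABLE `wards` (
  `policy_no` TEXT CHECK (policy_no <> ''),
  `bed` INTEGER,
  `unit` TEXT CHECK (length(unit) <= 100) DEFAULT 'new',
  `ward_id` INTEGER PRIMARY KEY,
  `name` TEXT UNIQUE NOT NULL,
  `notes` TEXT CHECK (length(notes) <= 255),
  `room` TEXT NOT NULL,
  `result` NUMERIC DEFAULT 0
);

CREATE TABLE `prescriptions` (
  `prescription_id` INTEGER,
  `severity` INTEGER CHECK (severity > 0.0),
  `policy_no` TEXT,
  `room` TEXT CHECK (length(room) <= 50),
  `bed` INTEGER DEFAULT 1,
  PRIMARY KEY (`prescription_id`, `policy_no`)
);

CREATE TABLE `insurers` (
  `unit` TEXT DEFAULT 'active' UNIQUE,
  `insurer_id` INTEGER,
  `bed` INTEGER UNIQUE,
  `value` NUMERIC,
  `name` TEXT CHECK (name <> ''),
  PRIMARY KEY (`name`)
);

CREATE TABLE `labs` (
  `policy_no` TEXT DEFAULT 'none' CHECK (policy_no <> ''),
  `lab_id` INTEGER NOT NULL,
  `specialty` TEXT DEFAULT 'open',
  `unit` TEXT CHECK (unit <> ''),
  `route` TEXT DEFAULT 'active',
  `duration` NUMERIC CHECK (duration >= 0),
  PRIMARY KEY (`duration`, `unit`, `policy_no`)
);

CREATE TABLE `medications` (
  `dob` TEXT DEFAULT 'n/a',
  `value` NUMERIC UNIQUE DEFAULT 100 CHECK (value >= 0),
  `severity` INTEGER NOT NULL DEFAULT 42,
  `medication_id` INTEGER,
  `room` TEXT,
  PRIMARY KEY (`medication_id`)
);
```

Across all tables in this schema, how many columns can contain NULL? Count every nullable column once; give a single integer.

17

wards: 5 nullable (policy_no, bed, unit, notes, result — PK (ward_id) and explicit NOT NULL columns excluded).
prescriptions: 3 nullable (severity, room, bed — PK (prescription_id, policy_no) and explicit NOT NULL columns excluded).
insurers: 4 nullable (unit, insurer_id, bed, value — PK (name) and explicit NOT NULL columns excluded).
labs: 2 nullable (specialty, route — PK (duration, unit, policy_no) and explicit NOT NULL columns excluded).
medications: 3 nullable (dob, value, room — PK (medication_id) and explicit NOT NULL columns excluded).
Total: 5 + 3 + 4 + 2 + 3 = 17.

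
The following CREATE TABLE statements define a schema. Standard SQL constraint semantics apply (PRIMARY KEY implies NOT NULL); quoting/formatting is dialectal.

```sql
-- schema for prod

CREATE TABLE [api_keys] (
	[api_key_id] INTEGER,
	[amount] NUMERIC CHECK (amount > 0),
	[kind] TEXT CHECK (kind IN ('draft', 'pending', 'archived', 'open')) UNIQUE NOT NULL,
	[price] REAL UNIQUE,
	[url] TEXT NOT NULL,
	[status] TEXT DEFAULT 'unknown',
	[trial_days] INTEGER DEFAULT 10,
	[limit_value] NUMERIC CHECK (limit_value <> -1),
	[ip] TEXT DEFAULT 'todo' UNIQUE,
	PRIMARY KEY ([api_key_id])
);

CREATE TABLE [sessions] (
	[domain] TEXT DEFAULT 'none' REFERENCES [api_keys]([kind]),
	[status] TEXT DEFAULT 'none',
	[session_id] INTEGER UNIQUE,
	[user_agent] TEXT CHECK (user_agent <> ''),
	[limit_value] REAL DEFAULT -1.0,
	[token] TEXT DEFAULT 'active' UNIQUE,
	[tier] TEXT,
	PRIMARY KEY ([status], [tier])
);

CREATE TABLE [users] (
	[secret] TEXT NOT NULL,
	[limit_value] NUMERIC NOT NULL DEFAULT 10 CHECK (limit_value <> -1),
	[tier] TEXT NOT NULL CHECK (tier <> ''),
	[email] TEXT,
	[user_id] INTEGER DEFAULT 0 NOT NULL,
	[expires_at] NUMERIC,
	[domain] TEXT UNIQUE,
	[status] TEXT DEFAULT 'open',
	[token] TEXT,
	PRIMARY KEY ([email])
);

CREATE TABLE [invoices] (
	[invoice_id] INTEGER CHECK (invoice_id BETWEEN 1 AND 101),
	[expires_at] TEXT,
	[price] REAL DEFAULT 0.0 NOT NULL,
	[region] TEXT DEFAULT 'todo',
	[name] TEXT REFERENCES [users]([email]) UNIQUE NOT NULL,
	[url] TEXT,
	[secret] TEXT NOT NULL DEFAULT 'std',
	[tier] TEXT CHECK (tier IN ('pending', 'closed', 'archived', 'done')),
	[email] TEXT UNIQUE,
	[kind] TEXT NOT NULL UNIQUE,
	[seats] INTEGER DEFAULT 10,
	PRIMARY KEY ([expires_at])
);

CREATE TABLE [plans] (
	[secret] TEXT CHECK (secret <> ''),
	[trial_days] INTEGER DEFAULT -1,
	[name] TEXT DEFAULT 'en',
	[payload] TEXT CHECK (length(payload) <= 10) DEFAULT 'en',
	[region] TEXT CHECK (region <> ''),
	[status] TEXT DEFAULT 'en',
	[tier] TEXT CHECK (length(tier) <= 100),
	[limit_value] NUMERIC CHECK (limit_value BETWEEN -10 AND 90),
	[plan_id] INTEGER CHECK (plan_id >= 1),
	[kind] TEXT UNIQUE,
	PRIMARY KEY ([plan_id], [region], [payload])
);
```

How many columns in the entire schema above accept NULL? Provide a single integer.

api_keys: 6 nullable (amount, price, status, trial_days, limit_value, ip — PK (api_key_id) and explicit NOT NULL columns excluded).
sessions: 5 nullable (domain, session_id, user_agent, limit_value, token — PK (status, tier) and explicit NOT NULL columns excluded).
users: 4 nullable (expires_at, domain, status, token — PK (email) and explicit NOT NULL columns excluded).
invoices: 6 nullable (invoice_id, region, url, tier, email, seats — PK (expires_at) and explicit NOT NULL columns excluded).
plans: 7 nullable (secret, trial_days, name, status, tier, limit_value, kind — PK (plan_id, region, payload) and explicit NOT NULL columns excluded).
Total: 6 + 5 + 4 + 6 + 7 = 28.

28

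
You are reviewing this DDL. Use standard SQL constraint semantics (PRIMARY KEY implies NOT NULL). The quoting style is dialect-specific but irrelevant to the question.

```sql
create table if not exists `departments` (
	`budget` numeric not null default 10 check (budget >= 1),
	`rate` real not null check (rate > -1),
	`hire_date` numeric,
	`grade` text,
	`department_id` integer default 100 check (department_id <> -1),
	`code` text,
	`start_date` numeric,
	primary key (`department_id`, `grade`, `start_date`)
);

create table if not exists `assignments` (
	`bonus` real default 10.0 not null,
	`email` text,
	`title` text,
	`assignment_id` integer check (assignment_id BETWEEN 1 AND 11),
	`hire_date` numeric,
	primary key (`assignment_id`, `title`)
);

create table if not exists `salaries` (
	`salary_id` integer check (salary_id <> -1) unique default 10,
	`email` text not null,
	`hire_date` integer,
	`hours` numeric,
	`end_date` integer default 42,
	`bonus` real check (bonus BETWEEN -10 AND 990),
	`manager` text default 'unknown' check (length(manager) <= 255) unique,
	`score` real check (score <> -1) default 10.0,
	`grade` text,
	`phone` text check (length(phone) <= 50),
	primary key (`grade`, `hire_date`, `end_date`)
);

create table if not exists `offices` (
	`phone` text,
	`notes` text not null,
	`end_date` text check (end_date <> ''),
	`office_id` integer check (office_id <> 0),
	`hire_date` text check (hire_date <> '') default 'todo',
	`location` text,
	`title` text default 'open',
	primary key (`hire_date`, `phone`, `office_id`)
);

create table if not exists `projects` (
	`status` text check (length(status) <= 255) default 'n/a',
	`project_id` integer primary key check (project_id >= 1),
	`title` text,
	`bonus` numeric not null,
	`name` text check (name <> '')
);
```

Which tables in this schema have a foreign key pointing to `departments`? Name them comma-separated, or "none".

No REFERENCES clause anywhere in the schema names departments.

none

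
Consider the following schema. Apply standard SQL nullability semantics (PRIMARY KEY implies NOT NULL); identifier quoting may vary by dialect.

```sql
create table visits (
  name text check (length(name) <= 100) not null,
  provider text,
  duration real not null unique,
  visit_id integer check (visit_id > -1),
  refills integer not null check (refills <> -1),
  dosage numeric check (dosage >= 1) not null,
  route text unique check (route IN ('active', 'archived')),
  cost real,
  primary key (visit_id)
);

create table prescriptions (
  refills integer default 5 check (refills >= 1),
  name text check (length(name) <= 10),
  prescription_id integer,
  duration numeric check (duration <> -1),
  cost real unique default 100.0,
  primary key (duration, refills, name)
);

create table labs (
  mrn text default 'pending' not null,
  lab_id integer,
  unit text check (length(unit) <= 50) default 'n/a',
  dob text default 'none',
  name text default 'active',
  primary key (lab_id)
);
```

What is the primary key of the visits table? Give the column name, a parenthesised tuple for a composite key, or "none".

visit_id is declared PRIMARY KEY as a table-level PRIMARY KEY clause.

visit_id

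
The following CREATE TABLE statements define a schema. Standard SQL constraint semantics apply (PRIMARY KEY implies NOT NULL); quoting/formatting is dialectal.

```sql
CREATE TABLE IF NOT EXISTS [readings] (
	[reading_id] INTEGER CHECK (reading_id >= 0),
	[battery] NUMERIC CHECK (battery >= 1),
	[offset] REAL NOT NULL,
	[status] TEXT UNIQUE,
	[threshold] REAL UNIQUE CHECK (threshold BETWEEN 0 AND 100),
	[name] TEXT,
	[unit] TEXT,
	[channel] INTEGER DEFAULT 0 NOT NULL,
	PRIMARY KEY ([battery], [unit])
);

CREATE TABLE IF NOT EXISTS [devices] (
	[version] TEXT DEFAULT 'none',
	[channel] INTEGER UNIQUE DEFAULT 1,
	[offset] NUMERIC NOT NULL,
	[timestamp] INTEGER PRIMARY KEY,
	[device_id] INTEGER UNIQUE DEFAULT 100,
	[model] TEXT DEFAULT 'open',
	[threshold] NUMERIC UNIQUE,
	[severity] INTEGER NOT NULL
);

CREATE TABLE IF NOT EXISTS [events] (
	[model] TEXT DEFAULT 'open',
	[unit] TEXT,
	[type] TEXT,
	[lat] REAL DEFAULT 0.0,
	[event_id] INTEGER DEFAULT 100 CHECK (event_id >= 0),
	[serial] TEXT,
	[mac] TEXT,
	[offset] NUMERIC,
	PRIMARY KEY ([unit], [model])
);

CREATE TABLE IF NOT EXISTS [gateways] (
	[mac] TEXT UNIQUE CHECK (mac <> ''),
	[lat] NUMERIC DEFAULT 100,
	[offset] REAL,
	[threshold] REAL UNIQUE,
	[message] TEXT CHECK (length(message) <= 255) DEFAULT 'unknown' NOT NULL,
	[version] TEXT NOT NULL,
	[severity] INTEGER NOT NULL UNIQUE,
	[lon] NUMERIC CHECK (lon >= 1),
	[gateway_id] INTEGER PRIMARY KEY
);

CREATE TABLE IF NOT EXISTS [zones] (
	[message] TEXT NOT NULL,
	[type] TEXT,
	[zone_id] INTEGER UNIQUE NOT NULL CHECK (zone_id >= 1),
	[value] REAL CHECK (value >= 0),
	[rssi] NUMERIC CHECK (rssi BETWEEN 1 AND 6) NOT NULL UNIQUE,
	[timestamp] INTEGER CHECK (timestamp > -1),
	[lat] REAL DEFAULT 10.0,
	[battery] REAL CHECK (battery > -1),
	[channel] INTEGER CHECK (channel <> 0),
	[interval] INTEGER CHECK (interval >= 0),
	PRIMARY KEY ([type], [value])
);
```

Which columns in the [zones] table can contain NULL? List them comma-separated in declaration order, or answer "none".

timestamp, lat, battery, channel, interval

- message: declared NOT NULL → not nullable.
- type: part of the PRIMARY KEY, which implies NOT NULL → not nullable.
- zone_id: declared NOT NULL → not nullable.
- value: part of the PRIMARY KEY, which implies NOT NULL → not nullable.
- rssi: declared NOT NULL → not nullable.
- timestamp: CHECK does not forbid NULL (a CHECK constraint passes when its expression is NULL) → nullable.
- lat: DEFAULT only fills an omitted column; an explicit NULL is still allowed → nullable.
- battery: CHECK does not forbid NULL (a CHECK constraint passes when its expression is NULL) → nullable.
- channel: CHECK does not forbid NULL (a CHECK constraint passes when its expression is NULL) → nullable.
- interval: CHECK does not forbid NULL (a CHECK constraint passes when its expression is NULL) → nullable.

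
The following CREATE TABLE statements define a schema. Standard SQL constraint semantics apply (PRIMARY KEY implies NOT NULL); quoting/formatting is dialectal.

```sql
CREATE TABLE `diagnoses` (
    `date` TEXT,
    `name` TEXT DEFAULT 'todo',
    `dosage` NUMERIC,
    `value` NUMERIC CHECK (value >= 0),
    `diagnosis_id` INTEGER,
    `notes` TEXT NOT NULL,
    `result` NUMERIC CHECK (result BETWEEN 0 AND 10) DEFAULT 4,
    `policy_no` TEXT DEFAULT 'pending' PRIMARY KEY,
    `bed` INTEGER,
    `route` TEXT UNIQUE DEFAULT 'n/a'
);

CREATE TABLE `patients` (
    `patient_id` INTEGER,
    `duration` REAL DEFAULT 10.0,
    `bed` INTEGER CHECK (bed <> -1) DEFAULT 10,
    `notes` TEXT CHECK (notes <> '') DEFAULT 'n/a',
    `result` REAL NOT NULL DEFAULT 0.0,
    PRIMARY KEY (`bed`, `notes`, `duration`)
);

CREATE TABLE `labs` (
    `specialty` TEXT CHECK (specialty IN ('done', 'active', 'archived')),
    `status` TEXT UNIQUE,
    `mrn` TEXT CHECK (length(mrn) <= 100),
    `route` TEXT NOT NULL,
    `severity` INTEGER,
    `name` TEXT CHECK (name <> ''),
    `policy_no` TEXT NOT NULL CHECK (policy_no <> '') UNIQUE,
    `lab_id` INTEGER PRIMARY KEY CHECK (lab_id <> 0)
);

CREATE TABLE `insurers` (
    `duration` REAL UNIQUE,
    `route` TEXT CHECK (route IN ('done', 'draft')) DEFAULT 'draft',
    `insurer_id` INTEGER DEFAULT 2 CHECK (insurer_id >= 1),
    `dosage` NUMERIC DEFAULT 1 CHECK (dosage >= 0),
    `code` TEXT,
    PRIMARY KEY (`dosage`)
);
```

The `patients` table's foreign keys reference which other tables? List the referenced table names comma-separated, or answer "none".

No column in patients has a REFERENCES clause.

none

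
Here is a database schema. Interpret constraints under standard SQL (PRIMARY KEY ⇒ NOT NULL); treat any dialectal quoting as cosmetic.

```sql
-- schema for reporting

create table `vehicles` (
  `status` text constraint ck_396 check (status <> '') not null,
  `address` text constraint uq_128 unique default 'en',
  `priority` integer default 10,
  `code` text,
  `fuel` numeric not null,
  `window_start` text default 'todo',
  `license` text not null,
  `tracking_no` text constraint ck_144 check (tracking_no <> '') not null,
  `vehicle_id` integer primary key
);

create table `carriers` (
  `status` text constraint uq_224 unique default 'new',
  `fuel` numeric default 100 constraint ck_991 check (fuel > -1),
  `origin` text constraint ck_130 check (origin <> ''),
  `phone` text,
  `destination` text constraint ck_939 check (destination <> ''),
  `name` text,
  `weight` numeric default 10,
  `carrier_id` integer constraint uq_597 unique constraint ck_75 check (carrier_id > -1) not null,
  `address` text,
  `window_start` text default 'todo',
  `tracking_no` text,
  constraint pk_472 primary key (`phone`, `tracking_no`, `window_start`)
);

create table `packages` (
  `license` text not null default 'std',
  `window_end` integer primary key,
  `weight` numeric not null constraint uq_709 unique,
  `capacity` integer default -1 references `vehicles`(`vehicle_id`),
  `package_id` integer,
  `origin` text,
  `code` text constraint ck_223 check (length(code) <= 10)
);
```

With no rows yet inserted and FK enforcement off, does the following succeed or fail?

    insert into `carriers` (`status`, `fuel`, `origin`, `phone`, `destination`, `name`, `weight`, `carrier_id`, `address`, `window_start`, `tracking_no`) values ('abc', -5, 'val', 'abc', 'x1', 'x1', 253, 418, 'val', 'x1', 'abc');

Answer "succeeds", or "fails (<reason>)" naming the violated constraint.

fails (CHECK on fuel)

The value -5 for fuel violates CHECK (fuel > -1).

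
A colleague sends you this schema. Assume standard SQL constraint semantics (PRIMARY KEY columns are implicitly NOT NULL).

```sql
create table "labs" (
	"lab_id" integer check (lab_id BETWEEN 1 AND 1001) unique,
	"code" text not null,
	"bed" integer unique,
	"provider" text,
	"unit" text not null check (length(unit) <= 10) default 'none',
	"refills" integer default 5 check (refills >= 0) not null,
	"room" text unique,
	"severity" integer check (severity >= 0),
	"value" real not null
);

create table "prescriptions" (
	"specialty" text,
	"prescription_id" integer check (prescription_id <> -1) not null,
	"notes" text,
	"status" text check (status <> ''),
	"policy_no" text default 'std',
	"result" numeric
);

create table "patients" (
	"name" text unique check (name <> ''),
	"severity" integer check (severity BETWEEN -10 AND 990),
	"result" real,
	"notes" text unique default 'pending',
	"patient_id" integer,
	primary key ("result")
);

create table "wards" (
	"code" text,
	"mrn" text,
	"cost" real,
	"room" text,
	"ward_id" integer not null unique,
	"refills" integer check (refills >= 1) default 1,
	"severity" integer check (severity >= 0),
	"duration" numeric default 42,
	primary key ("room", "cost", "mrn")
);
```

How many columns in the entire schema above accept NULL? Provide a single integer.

labs: 5 nullable (lab_id, bed, provider, room, severity — PK none and explicit NOT NULL columns excluded).
prescriptions: 5 nullable (specialty, notes, status, policy_no, result — PK none and explicit NOT NULL columns excluded).
patients: 4 nullable (name, severity, notes, patient_id — PK (result) and explicit NOT NULL columns excluded).
wards: 4 nullable (code, refills, severity, duration — PK (room, cost, mrn) and explicit NOT NULL columns excluded).
Total: 5 + 5 + 4 + 4 = 18.

18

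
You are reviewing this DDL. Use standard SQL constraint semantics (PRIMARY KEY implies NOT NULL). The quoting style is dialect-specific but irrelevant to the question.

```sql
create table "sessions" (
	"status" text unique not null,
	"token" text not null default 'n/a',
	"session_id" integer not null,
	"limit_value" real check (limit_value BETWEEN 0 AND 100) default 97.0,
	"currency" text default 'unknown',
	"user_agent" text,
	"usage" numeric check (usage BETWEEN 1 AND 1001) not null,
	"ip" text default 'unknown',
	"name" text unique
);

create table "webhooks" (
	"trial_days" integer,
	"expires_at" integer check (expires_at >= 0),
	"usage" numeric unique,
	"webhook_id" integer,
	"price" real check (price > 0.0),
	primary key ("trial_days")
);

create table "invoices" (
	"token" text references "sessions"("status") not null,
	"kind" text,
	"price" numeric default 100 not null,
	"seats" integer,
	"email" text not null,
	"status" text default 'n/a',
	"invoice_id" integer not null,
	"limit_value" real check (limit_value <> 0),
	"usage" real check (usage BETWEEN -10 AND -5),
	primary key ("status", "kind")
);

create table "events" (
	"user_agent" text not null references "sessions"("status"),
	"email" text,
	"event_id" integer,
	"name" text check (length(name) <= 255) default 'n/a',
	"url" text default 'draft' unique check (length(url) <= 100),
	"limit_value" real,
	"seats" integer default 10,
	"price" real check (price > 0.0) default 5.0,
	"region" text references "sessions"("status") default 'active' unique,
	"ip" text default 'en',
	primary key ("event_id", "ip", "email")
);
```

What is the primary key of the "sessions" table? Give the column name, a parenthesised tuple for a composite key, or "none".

No column is declared PRIMARY KEY inline, and there is no table-level PRIMARY KEY clause in sessions.

none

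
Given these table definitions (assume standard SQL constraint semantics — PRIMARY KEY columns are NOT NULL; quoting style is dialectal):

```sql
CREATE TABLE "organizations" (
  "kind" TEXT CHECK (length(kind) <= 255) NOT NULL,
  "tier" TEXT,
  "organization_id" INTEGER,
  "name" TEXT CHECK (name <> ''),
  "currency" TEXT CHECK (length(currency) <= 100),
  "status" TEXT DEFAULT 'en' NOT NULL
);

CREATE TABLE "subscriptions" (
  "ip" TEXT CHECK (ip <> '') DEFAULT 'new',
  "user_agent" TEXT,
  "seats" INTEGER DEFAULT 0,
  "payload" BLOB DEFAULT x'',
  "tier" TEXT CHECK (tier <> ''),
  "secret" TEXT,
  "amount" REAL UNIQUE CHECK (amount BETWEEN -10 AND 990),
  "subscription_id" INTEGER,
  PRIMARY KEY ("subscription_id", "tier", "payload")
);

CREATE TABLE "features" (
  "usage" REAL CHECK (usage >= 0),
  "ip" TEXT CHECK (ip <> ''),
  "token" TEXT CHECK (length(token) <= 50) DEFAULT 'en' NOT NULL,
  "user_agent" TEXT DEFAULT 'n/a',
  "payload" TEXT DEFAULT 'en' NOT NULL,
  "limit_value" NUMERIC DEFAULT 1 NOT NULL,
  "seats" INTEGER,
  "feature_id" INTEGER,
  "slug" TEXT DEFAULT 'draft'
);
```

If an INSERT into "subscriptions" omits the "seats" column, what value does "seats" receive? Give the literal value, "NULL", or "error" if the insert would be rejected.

0

seats has an explicit DEFAULT 0.
When the column is omitted from an INSERT, that default is used.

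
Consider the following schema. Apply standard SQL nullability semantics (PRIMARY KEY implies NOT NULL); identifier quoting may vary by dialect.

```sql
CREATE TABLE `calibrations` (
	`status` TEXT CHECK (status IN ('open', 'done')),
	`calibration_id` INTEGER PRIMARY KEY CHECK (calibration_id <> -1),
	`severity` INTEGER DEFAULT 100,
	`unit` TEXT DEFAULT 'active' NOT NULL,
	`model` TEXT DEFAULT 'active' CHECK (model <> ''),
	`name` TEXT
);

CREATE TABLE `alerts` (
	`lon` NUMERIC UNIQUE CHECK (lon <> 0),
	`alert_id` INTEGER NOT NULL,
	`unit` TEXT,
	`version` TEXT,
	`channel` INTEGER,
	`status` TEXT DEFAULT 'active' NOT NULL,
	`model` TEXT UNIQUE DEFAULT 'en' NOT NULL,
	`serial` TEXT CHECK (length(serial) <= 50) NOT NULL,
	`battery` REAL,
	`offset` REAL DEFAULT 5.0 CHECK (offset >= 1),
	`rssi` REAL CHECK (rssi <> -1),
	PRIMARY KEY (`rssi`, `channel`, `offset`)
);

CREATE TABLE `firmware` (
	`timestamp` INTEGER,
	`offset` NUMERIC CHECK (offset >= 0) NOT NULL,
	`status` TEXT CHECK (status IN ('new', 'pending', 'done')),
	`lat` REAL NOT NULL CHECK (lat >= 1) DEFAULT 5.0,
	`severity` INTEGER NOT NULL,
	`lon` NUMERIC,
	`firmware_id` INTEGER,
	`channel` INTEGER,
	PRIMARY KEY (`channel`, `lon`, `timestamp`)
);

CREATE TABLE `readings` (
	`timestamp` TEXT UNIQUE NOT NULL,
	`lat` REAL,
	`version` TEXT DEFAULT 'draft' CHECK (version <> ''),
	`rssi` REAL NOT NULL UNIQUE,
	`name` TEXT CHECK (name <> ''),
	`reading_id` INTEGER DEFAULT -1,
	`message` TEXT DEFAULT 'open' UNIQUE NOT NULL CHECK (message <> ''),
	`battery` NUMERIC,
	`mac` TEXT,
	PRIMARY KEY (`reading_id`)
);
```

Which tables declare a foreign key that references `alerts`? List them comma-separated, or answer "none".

none

No REFERENCES clause anywhere in the schema names alerts.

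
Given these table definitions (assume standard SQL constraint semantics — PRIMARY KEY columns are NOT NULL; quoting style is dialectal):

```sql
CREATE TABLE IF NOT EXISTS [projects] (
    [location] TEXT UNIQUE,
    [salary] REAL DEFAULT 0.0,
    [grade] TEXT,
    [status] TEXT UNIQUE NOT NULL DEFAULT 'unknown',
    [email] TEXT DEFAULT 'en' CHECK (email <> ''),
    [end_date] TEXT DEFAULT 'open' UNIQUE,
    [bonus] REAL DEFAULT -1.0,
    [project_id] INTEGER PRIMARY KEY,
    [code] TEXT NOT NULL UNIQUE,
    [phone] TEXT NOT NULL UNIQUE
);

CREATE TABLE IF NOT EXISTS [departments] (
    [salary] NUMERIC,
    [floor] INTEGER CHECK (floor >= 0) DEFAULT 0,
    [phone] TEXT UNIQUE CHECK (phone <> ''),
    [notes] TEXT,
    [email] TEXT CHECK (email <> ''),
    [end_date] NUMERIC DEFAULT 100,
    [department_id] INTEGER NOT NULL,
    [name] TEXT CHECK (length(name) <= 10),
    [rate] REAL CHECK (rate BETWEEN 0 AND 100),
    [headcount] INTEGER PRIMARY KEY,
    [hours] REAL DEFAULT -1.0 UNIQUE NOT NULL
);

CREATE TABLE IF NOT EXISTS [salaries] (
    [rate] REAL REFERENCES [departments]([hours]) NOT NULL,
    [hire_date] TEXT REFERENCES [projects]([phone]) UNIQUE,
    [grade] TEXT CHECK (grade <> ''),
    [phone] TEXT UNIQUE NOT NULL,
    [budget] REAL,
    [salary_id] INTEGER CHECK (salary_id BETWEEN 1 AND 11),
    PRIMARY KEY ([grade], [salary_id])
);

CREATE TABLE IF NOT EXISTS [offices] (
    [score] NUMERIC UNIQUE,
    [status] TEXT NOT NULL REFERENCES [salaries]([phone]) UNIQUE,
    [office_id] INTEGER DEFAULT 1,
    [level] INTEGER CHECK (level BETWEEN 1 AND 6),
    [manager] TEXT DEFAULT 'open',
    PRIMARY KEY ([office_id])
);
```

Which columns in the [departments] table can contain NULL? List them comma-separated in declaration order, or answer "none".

- salary: no NOT NULL constraint applies → nullable.
- floor: CHECK does not forbid NULL (a CHECK constraint passes when its expression is NULL) → nullable.
- phone: CHECK does not forbid NULL (a CHECK constraint passes when its expression is NULL) → nullable.
- notes: no NOT NULL constraint applies → nullable.
- email: CHECK does not forbid NULL (a CHECK constraint passes when its expression is NULL) → nullable.
- end_date: DEFAULT only fills an omitted column; an explicit NULL is still allowed → nullable.
- department_id: declared NOT NULL → not nullable.
- name: CHECK does not forbid NULL (a CHECK constraint passes when its expression is NULL) → nullable.
- rate: CHECK does not forbid NULL (a CHECK constraint passes when its expression is NULL) → nullable.
- headcount: part of the PRIMARY KEY, which implies NOT NULL → not nullable.
- hours: declared NOT NULL → not nullable.

salary, floor, phone, notes, email, end_date, name, rate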